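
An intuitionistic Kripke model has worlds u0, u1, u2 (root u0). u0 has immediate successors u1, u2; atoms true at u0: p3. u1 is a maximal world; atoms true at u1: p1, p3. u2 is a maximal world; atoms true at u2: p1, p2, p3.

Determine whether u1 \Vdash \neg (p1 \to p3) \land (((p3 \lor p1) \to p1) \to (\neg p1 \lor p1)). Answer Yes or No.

No

u1 \nVdash \neg (p1 \to p3) \land (((p3 \lor p1) \to p1) \to (\neg p1 \lor p1)) since u1 fails \neg (p1 \to p3).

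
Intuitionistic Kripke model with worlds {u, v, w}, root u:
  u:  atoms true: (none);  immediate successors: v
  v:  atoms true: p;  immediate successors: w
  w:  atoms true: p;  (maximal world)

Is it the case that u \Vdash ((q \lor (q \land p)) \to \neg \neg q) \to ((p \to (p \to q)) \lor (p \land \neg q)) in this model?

No

u \nVdash ((q \lor (q \land p)) \to \neg \neg q) \to ((p \to (p \to q)) \lor (p \land \neg q)): already at u itself, u \Vdash (q \lor (q \land p)) \to \neg \neg q but u \nVdash (p \to (p \to q)) \lor (p \land \neg q).
u \nVdash (p \to (p \to q)) \lor (p \land \neg q): neither disjunct is forced at u.
u \nVdash p \to (p \to q): at the accessible world v, v \Vdash p but v \nVdash p \to q.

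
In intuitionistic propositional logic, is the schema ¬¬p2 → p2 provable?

This is double-negation elimination, which is not intuitionistically valid.
A Kripke countermodel: worlds w0, w1; order generated by w0 ≤ w1; atoms true at each world — w0:{}; w1:{p2}.
w0 ⊮ ¬¬p2 → p2: already at w0 itself, w0 ⊩ ¬¬p2 but w0 ⊮ p2.
w0 lacks atom p2, so w0 ⊮ p2.
So the root w0 does not force the formula.

No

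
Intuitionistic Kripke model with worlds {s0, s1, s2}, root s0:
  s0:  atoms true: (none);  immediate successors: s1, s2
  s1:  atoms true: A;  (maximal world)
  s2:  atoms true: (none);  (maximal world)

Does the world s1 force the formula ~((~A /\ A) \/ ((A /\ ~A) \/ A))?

s1 ||-/- ~((~A /\ A) \/ ((A /\ ~A) \/ A)) since s1 is accessible from s1 and s1 ||- (~A /\ A) \/ ((A /\ ~A) \/ A).
s1 ||- (~A /\ A) \/ ((A /\ ~A) \/ A) via the disjunct (A /\ ~A) \/ A.

No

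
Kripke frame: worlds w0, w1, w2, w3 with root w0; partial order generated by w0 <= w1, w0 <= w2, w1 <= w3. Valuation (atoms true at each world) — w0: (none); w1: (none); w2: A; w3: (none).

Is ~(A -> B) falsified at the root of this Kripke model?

w0 ||-/- ~(A -> B) since w1 is accessible from w0 and w1 ||- A -> B.
w1 ||- A -> B vacuously: no world accessible from w1 forces the antecedent A.
So the root w0 does not force ~(A -> B); the model is a countermodel.

Yes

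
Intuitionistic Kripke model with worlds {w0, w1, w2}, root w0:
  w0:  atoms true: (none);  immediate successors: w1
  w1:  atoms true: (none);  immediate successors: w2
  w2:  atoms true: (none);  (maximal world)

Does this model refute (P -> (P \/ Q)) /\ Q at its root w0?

w0 ||-/- (P -> (P \/ Q)) /\ Q since w0 fails Q.
So the root w0 does not force (P -> (P \/ Q)) /\ Q; the model is a countermodel.

Yes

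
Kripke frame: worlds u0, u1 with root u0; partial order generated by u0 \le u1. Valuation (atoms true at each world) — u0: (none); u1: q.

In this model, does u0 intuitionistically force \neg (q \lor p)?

u0 \nVdash \neg (q \lor p) since u1 is accessible from u0 and u1 \Vdash q \lor p.
u1 \Vdash q \lor p via the disjunct q.

No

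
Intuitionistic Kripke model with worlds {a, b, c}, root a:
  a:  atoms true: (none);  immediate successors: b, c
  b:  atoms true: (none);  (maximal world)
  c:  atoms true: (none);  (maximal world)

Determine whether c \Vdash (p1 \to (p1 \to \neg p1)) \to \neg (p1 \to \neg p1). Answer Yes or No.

No

c \nVdash (p1 \to (p1 \to \neg p1)) \to \neg (p1 \to \neg p1): already at c itself, c \Vdash p1 \to (p1 \to \neg p1) but c \nVdash \neg (p1 \to \neg p1).
c \nVdash \neg (p1 \to \neg p1) since c is accessible from c and c \Vdash p1 \to \neg p1.
c \Vdash p1 \to \neg p1 vacuously: no world accessible from c forces the antecedent p1.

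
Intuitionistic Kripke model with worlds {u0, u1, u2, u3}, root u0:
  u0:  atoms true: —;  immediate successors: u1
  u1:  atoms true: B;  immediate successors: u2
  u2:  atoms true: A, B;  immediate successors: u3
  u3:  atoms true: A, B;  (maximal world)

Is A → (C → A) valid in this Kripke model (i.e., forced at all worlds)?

u0 ⊩ A → (C → A): every world accessible from u0 that forces A (namely u2, u3) also forces C → A.
Since the root u0 forces A → (C → A) and forcing is persistent (monotone upward), every world forces it.

Yes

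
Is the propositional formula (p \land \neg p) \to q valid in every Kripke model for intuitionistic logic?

Yes

This is an instance of ex falso quodlibet, which is intuitionistically derivable.
No world can force both p and \neg p, so the antecedent p \land \neg p is never forced and the implication holds vacuously at every world.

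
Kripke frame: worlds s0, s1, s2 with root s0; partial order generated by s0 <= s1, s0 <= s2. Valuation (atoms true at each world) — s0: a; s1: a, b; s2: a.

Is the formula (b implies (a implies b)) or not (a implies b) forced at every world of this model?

s0 forces (b implies (a implies b)) or not (a implies b) via the disjunct b implies (a implies b).
Since the root s0 forces (b implies (a implies b)) or not (a implies b) and forcing is persistent (monotone upward), every world forces it.

Yes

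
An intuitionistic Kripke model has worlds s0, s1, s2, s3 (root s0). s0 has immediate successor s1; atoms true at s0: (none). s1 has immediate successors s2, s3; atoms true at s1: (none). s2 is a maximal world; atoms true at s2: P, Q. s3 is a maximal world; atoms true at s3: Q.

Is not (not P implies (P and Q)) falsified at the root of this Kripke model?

s0 does not force not (not P implies (P and Q)) since s2 is accessible from s0 and s2 forces not P implies (P and Q).
s2 forces not P implies (P and Q) vacuously: no world accessible from s2 forces the antecedent not P.
So the root s0 does not force not (not P implies (P and Q)); the model is a countermodel.

Yes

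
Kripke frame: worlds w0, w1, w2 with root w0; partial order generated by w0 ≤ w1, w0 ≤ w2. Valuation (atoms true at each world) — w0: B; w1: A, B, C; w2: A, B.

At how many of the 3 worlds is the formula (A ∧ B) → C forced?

1

w0: does not force it — w0 ⊮ (A ∧ B) → C: at the accessible world w2, w2 ⊩ A ∧ B but w2 ⊮ C.
w1: forces it.
w2: does not force it — w2 ⊮ (A ∧ B) → C: already at w2 itself, w2 ⊩ A ∧ B but w2 ⊮ C.
Worlds forcing the formula: {w1}.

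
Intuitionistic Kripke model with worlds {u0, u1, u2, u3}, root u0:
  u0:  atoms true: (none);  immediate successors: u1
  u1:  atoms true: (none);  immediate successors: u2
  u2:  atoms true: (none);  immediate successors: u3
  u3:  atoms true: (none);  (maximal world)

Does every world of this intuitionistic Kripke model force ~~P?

Not every world: u0 ||-/- ~~P.
u0 ||-/- ~~P since u0 is accessible from u0 and u0 ||- ~P.
u0 ||- ~P: no world accessible from u0 forces P.

No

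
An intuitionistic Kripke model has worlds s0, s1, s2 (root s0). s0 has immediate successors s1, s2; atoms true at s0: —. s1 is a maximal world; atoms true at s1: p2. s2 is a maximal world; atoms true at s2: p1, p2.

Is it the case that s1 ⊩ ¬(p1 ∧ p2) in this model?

s1 ⊩ ¬(p1 ∧ p2): no world accessible from s1 forces p1 ∧ p2.

Yes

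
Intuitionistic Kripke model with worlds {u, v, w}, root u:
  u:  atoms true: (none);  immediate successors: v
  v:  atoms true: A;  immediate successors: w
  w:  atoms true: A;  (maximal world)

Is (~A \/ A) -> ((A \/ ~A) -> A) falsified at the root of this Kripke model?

u ||- (~A \/ A) -> ((A \/ ~A) -> A): every world accessible from u that forces ~A \/ A (namely v, w) also forces (A \/ ~A) -> A.
So the root u forces (~A \/ A) -> ((A \/ ~A) -> A); the model is not a countermodel.

No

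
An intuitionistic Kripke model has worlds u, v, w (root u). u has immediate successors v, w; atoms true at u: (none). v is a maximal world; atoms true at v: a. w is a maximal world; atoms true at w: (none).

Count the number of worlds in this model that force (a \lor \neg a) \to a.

u: does not force it — u \nVdash (a \lor \neg a) \to a: at the accessible world w, w \Vdash a \lor \neg a but w \nVdash a.
v: forces it.
w: does not force it — w \nVdash (a \lor \neg a) \to a: already at w itself, w \Vdash a \lor \neg a but w \nVdash a.
Worlds forcing the formula: {v}.

1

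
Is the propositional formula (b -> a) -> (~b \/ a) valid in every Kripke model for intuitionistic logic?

This is the material-implication-as-disjunction principle, which is not intuitionistically valid.
A Kripke countermodel: worlds u0, u1; order generated by u0 <= u1; atoms true at each world — u0:{}; u1:{a,b}.
u0 ||-/- (b -> a) -> (~b \/ a): already at u0 itself, u0 ||- b -> a but u0 ||-/- ~b \/ a.
u0 ||-/- ~b \/ a: neither disjunct is forced at u0.
u0 ||-/- ~b since u1 is accessible from u0 and u1 ||- b.
So the root u0 does not force the formula.

No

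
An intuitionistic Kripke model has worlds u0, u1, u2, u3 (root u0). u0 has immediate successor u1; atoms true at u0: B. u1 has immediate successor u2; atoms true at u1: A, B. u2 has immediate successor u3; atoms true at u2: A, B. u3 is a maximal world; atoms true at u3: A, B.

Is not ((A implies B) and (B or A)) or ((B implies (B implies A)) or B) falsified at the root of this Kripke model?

u0 forces not ((A implies B) and (B or A)) or ((B implies (B implies A)) or B) via the disjunct (B implies (B implies A)) or B.
So the root u0 forces not ((A implies B) and (B or A)) or ((B implies (B implies A)) or B); the model is not a countermodel.

No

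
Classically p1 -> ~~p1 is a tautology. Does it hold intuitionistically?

Yes

This is double-negation introduction, which is intuitionistically derivable.
If a world forces p1 then every accessible world forces p1 (persistence), so none forces ~p1; hence ~~p1.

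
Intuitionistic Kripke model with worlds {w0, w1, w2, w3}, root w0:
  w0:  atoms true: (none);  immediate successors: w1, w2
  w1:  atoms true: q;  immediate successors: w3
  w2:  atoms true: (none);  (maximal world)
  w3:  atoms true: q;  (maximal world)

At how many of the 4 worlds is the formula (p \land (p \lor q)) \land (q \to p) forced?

w0: does not force it — w0 \nVdash (p \land (p \lor q)) \land (q \to p) since w0 fails p \land (p \lor q).
w1: does not force it.
w2: does not force it.
w3: does not force it.
Worlds forcing the formula: { }.

0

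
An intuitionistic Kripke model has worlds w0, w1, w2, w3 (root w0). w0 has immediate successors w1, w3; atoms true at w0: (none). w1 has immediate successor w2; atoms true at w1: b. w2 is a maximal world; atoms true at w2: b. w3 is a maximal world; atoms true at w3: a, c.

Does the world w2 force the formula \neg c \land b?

w2 \Vdash \neg c \land b since w2 forces both conjuncts.

Yes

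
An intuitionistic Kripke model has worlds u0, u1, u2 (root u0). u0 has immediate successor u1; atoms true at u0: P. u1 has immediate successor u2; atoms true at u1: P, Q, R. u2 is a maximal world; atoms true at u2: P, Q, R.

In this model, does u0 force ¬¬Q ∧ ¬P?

u0 ⊮ ¬¬Q ∧ ¬P since u0 fails ¬P.

No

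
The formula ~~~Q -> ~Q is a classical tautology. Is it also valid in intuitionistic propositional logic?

This is triple-negation reduction, which is intuitionistically derivable.
Assume ~~~Q and suppose Q. Then ~~Q (double-negation introduction), contradicting ~~~Q. So ~Q.

Yes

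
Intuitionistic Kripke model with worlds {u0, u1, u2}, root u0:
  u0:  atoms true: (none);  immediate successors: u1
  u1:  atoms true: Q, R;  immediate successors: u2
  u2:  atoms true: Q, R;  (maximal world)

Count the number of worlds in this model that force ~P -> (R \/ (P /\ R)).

u0: does not force it — u0 ||-/- ~P -> (R \/ (P /\ R)): already at u0 itself, u0 ||- ~P but u0 ||-/- R \/ (P /\ R).
u1: forces it.
u2: forces it.
Worlds forcing the formula: {u1, u2}.

2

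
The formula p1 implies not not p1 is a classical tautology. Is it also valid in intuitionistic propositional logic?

Yes

This is double-negation introduction, which is intuitionistically derivable.
If a world forces p1 then every accessible world forces p1 (persistence), so none forces not p1; hence not not p1.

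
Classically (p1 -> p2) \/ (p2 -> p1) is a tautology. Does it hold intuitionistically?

This is the Gödel–Dummett linearity axiom, which is not intuitionistically valid.
A Kripke countermodel: worlds a, b, c; order generated by a <= b, a <= c; atoms true at each world — a:{}; b:{p1}; c:{p2}.
a ||-/- (p1 -> p2) \/ (p2 -> p1): neither disjunct is forced at a.
a ||-/- p1 -> p2: at the accessible world b, b ||- p1 but b ||-/- p2.
b lacks atom p2, so b ||-/- p2.
So the root a does not force the formula.

No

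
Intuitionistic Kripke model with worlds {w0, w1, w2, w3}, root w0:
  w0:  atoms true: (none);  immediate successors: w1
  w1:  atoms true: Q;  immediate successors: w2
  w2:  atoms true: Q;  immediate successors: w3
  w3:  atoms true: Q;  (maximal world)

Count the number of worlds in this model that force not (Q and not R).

0

w0: does not force it — w0 does not force not (Q and not R) since w1 is accessible from w0 and w1 forces Q and not R.
w1: does not force it — w1 does not force not (Q and not R) since w1 is accessible from w1 and w1 forces Q and not R.
w2: does not force it.
w3: does not force it.
Worlds forcing the formula: { }.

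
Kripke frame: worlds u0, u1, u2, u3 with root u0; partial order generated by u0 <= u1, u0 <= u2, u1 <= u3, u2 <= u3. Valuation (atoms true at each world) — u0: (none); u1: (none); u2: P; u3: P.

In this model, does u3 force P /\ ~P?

u3 ||-/- P /\ ~P since u3 fails ~P.

No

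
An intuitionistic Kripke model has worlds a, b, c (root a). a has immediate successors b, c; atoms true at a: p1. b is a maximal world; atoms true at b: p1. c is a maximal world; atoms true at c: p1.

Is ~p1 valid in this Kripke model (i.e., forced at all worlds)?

No

Not every world: a ||-/- ~p1.
a ||-/- ~p1 since a is accessible from a and a ||- p1.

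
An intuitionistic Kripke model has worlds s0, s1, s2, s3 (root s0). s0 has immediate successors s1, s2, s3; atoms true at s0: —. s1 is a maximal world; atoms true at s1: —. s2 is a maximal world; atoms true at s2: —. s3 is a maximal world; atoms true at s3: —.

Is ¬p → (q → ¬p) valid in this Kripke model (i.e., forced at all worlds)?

Yes

s0 ⊩ ¬p → (q → ¬p): every world accessible from s0 that forces ¬p (namely s0, s1, s2, s3) also forces q → ¬p.
Since the root s0 forces ¬p → (q → ¬p) and forcing is persistent (monotone upward), every world forces it.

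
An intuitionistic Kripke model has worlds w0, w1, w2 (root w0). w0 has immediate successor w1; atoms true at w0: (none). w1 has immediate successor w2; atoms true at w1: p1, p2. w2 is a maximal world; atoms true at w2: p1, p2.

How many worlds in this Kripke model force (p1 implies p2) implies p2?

w0: does not force it — w0 does not force (p1 implies p2) implies p2: already at w0 itself, w0 forces p1 implies p2 but w0 does not force p2.
w1: forces it.
w2: forces it.
Worlds forcing the formula: {w1, w2}.

2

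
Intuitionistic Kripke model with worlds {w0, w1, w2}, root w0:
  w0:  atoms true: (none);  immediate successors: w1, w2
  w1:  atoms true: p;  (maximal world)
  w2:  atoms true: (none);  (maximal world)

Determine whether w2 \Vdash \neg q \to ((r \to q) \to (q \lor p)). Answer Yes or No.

No

w2 \nVdash \neg q \to ((r \to q) \to (q \lor p)): already at w2 itself, w2 \Vdash \neg q but w2 \nVdash (r \to q) \to (q \lor p).
w2 \nVdash (r \to q) \to (q \lor p): already at w2 itself, w2 \Vdash r \to q but w2 \nVdash q \lor p.
w2 \nVdash q \lor p: neither disjunct is forced at w2.
w2 lacks atom q, so w2 \nVdash q.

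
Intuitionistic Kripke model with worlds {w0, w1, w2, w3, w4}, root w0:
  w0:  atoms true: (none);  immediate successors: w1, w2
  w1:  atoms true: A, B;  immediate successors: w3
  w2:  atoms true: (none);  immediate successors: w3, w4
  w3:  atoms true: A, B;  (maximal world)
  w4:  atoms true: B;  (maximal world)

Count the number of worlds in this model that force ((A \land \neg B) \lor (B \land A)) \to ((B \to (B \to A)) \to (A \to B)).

w0: forces it.
w1: forces it.
w2: forces it.
w3: forces it.
w4: forces it.
Worlds forcing the formula: {w0, w1, w2, w3, w4}.

5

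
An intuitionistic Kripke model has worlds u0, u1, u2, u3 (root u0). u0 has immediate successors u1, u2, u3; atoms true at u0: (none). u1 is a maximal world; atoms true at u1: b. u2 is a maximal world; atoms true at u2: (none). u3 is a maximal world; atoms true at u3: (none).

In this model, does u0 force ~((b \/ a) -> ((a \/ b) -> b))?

No

u0 ||-/- ~((b \/ a) -> ((a \/ b) -> b)) since u0 is accessible from u0 and u0 ||- (b \/ a) -> ((a \/ b) -> b).
u0 ||- (b \/ a) -> ((a \/ b) -> b): every world accessible from u0 that forces b \/ a (namely u1) also forces (a \/ b) -> b.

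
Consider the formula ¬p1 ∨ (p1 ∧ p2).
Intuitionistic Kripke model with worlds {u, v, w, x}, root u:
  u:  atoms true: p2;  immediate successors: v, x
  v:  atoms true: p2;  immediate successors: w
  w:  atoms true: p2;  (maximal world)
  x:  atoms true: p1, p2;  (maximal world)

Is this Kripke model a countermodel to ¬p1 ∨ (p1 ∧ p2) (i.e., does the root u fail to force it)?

u ⊮ ¬p1 ∨ (p1 ∧ p2): neither disjunct is forced at u.
u ⊮ ¬p1 since x is accessible from u and x ⊩ p1.
So the root u does not force ¬p1 ∨ (p1 ∧ p2); the model is a countermodel.

Yes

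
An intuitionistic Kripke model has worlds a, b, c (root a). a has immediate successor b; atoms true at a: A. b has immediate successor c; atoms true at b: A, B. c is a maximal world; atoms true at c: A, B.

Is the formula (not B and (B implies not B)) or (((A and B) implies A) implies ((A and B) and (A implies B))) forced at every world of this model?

Not every world: a does not force (not B and (B implies not B)) or (((A and B) implies A) implies ((A and B) and (A implies B))).
a does not force (not B and (B implies not B)) or (((A and B) implies A) implies ((A and B) and (A implies B))): neither disjunct is forced at a.
a does not force not B and (B implies not B) since a fails not B.

No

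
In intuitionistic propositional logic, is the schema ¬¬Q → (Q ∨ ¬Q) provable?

This is a variant of double-negation elimination (deriving excluded middle from double negation), which is not intuitionistically valid.
A Kripke countermodel: worlds 0, 1; order generated by 0 ≤ 1; atoms true at each world — 0:{}; 1:{Q}.
0 ⊮ ¬¬Q → (Q ∨ ¬Q): already at 0 itself, 0 ⊩ ¬¬Q but 0 ⊮ Q ∨ ¬Q.
0 ⊮ Q ∨ ¬Q: neither disjunct is forced at 0.
0 lacks atom Q, so 0 ⊮ Q.
So the root 0 does not force the formula.

No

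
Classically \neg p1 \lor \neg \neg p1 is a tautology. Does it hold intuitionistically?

This is the weak law of excluded middle, which is not intuitionistically valid.
A Kripke countermodel: worlds 0, 1, 2; order generated by 0 \le 1, 0 \le 2; atoms true at each world — 0:{}; 1:{p1}; 2:{}.
0 \nVdash \neg p1 \lor \neg \neg p1: neither disjunct is forced at 0.
0 \nVdash \neg p1 since 1 is accessible from 0 and 1 \Vdash p1.
So the root 0 does not force the formula.

No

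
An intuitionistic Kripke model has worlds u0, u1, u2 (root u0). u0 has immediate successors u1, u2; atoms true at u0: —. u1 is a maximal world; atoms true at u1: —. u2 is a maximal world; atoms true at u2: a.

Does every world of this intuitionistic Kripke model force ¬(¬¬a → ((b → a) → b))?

Not every world: u0 ⊮ ¬(¬¬a → ((b → a) → b)).
u0 ⊮ ¬(¬¬a → ((b → a) → b)) since u1 is accessible from u0 and u1 ⊩ ¬¬a → ((b → a) → b).
u1 ⊩ ¬¬a → ((b → a) → b) vacuously: no world accessible from u1 forces the antecedent ¬¬a.

No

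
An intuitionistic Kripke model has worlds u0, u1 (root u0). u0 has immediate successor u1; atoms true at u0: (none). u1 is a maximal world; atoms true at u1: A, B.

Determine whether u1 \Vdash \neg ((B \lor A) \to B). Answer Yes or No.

No

u1 \nVdash \neg ((B \lor A) \to B) since u1 is accessible from u1 and u1 \Vdash (B \lor A) \to B.
u1 \Vdash (B \lor A) \to B: every world accessible from u1 that forces B \lor A (namely u1) also forces B.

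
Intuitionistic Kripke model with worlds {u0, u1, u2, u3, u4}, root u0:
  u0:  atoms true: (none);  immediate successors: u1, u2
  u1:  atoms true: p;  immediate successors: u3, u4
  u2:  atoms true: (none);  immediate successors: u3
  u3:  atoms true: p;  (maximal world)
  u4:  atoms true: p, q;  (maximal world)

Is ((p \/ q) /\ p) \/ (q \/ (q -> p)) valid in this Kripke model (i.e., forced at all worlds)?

u0 ||- ((p \/ q) /\ p) \/ (q \/ (q -> p)) via the disjunct q \/ (q -> p).
Since the root u0 forces ((p \/ q) /\ p) \/ (q \/ (q -> p)) and forcing is persistent (monotone upward), every world forces it.

Yes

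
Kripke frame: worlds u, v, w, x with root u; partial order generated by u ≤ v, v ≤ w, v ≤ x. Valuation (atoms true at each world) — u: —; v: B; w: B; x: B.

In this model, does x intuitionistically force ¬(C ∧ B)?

Yes

x ⊩ ¬(C ∧ B): no world accessible from x forces C ∧ B.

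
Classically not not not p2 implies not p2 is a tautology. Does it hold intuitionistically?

This is triple-negation reduction, which is intuitionistically derivable.
Assume not not not p2 and suppose p2. Then not not p2 (double-negation introduction), contradicting not not not p2. So not p2.

Yes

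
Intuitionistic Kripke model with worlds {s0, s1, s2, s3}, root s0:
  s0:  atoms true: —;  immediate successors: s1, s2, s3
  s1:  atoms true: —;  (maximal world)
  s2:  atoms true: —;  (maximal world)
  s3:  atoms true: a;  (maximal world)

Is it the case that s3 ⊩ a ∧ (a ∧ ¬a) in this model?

No

s3 ⊮ a ∧ (a ∧ ¬a) since s3 fails a ∧ ¬a.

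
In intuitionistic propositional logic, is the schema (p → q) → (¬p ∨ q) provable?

This is the material-implication-as-disjunction principle, which is not intuitionistically valid.
A Kripke countermodel: worlds w0, w1; order generated by w0 ≤ w1; atoms true at each world — w0:{}; w1:{p,q}.
w0 ⊮ (p → q) → (¬p ∨ q): already at w0 itself, w0 ⊩ p → q but w0 ⊮ ¬p ∨ q.
w0 ⊮ ¬p ∨ q: neither disjunct is forced at w0.
w0 ⊮ ¬p since w1 is accessible from w0 and w1 ⊩ p.
So the root w0 does not force the formula.

No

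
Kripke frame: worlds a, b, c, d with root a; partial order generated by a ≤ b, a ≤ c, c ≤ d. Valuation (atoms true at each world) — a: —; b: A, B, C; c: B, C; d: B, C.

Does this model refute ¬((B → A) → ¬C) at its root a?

Yes

a ⊮ ¬((B → A) → ¬C) since c is accessible from a and c ⊩ (B → A) → ¬C.
c ⊩ (B → A) → ¬C vacuously: no world accessible from c forces the antecedent B → A.
So the root a does not force ¬((B → A) → ¬C); the model is a countermodel.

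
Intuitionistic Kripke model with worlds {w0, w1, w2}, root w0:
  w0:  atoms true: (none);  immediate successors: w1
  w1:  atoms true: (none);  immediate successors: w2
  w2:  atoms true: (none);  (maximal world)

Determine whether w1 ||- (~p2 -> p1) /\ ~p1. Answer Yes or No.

No

w1 ||-/- (~p2 -> p1) /\ ~p1 since w1 fails ~p2 -> p1.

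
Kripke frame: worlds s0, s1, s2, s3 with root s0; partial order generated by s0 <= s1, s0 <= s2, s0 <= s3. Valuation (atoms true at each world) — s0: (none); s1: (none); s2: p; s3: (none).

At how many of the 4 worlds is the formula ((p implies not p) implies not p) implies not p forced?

2

s0: does not force it — s0 does not force ((p implies not p) implies not p) implies not p: already at s0 itself, s0 forces (p implies not p) implies not p but s0 does not force not p.
s1: forces it.
s2: does not force it.
s3: forces it.
Worlds forcing the formula: {s1, s3}.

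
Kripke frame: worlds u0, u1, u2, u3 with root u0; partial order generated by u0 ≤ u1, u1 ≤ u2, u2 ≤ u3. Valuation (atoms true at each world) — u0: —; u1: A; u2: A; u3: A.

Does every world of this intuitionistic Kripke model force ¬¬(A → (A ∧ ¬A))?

Not every world: u0 ⊮ ¬¬(A → (A ∧ ¬A)).
u0 ⊮ ¬¬(A → (A ∧ ¬A)) since u0 is accessible from u0 and u0 ⊩ ¬(A → (A ∧ ¬A)).
u0 ⊩ ¬(A → (A ∧ ¬A)): no world accessible from u0 forces A → (A ∧ ¬A).

No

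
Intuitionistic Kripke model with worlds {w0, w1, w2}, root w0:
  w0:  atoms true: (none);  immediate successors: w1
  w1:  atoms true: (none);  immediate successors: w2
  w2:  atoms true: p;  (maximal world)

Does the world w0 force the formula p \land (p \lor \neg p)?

w0 \nVdash p \land (p \lor \neg p) since w0 fails p.

No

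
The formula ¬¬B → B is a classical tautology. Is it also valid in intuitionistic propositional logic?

No

This is double-negation elimination, which is not intuitionistically valid.
A Kripke countermodel: worlds a, b; order generated by a ≤ b; atoms true at each world — a:{}; b:{B}.
a ⊮ ¬¬B → B: already at a itself, a ⊩ ¬¬B but a ⊮ B.
a lacks atom B, so a ⊮ B.
So the root a does not force the formula.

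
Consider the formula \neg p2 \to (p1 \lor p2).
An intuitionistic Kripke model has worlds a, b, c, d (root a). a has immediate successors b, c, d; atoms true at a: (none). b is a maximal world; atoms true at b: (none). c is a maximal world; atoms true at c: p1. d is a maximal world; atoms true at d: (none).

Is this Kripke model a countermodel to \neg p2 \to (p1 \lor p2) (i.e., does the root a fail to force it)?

a \nVdash \neg p2 \to (p1 \lor p2): already at a itself, a \Vdash \neg p2 but a \nVdash p1 \lor p2.
a \nVdash p1 \lor p2: neither disjunct is forced at a.
a lacks atom p1, so a \nVdash p1.
So the root a does not force \neg p2 \to (p1 \lor p2); the model is a countermodel.

Yes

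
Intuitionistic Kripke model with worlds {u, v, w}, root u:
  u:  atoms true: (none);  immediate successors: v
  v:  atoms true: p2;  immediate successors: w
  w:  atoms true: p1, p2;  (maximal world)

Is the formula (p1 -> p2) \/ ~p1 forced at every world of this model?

Yes

u ||- (p1 -> p2) \/ ~p1 via the disjunct p1 -> p2.
Since the root u forces (p1 -> p2) \/ ~p1 and forcing is persistent (monotone upward), every world forces it.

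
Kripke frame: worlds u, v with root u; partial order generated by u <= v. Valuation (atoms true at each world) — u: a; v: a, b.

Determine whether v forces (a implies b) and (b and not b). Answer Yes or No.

v does not force (a implies b) and (b and not b) since v fails b and not b.

No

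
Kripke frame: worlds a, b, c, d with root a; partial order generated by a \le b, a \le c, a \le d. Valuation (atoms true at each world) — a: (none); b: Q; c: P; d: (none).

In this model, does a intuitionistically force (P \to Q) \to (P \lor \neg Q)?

a \nVdash (P \to Q) \to (P \lor \neg Q): at the accessible world b, b \Vdash P \to Q but b \nVdash P \lor \neg Q.
b \nVdash P \lor \neg Q: neither disjunct is forced at b.
b lacks atom P, so b \nVdash P.

No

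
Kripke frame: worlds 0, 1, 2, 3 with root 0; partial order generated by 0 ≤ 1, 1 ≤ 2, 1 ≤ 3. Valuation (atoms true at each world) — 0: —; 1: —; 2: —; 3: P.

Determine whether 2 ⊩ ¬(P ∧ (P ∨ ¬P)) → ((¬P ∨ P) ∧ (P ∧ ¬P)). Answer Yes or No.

2 ⊮ ¬(P ∧ (P ∨ ¬P)) → ((¬P ∨ P) ∧ (P ∧ ¬P)): already at 2 itself, 2 ⊩ ¬(P ∧ (P ∨ ¬P)) but 2 ⊮ (¬P ∨ P) ∧ (P ∧ ¬P).
2 ⊮ (¬P ∨ P) ∧ (P ∧ ¬P) since 2 fails P ∧ ¬P.

No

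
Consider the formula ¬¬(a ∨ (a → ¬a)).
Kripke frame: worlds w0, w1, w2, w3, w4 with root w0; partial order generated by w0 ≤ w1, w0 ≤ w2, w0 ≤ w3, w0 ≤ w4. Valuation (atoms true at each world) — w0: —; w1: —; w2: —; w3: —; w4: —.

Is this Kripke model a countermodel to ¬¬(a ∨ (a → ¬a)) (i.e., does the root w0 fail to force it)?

w0 ⊩ ¬¬(a ∨ (a → ¬a)): no world accessible from w0 forces ¬(a ∨ (a → ¬a)).
So the root w0 forces ¬¬(a ∨ (a → ¬a)); the model is not a countermodel.

No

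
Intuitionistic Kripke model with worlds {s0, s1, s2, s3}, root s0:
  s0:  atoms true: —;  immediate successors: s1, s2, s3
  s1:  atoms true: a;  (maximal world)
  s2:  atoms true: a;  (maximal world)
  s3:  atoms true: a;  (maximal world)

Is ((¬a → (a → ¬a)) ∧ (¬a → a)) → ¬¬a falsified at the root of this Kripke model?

s0 ⊩ ((¬a → (a → ¬a)) ∧ (¬a → a)) → ¬¬a: every world accessible from s0 that forces (¬a → (a → ¬a)) ∧ (¬a → a) (namely s0, s1, s2, s3) also forces ¬¬a.
So the root s0 forces ((¬a → (a → ¬a)) ∧ (¬a → a)) → ¬¬a; the model is not a countermodel.

No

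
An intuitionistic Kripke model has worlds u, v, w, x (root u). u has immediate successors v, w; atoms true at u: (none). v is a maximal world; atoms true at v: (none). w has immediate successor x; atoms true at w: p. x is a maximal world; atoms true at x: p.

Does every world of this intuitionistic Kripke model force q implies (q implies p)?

Yes

u forces q implies (q implies p) vacuously: no world accessible from u forces the antecedent q.
Since the root u forces q implies (q implies p) and forcing is persistent (monotone upward), every world forces it.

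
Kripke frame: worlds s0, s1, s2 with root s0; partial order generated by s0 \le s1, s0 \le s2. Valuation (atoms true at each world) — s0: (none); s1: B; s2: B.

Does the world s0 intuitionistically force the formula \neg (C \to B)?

No

s0 \nVdash \neg (C \to B) since s0 is accessible from s0 and s0 \Vdash C \to B.
s0 \Vdash C \to B vacuously: no world accessible from s0 forces the antecedent C.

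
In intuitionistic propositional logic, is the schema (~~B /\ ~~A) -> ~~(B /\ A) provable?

Yes

This is the distribution of double negation over conjunction, which is intuitionistically derivable.
Assume ~~B, ~~A, and ~(B /\ A). From B we'd get ~A (since B /\ A is refuted), contradicting ~~A; so ~B, contradicting ~~B.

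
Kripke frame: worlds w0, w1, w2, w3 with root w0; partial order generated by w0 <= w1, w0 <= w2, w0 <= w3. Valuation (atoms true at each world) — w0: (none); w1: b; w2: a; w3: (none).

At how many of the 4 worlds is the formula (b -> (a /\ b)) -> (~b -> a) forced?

2

w0: does not force it — w0 ||-/- (b -> (a /\ b)) -> (~b -> a): at the accessible world w3, w3 ||- b -> (a /\ b) but w3 ||-/- ~b -> a.
w1: forces it.
w2: forces it.
w3: does not force it — w3 ||-/- (b -> (a /\ b)) -> (~b -> a): already at w3 itself, w3 ||- b -> (a /\ b) but w3 ||-/- ~b -> a.
Worlds forcing the formula: {w1, w2}.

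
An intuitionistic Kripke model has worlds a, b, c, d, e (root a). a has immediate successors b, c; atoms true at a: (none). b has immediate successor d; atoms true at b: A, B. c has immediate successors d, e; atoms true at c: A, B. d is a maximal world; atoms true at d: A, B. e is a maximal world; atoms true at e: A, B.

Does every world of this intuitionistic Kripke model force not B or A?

No

Not every world: a does not force not B or A.
a does not force not B or A: neither disjunct is forced at a.
a does not force not B since b is accessible from a and b forces B.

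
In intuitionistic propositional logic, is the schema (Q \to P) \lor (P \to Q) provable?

No

This is the Gödel–Dummett linearity axiom, which is not intuitionistically valid.
A Kripke countermodel: worlds a, b, c; order generated by a \le b, a \le c; atoms true at each world — a:{}; b:{Q}; c:{P}.
a \nVdash (Q \to P) \lor (P \to Q): neither disjunct is forced at a.
a \nVdash Q \to P: at the accessible world b, b \Vdash Q but b \nVdash P.
b lacks atom P, so b \nVdash P.
So the root a does not force the formula.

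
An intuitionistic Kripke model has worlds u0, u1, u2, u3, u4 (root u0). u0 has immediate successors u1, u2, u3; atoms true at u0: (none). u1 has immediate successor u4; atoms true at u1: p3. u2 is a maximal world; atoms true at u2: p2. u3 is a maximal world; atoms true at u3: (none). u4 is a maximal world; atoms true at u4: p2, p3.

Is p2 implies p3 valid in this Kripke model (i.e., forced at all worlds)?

Not every world: u0 does not force p2 implies p3.
u0 does not force p2 implies p3: at the accessible world u2, u2 forces p2 but u2 does not force p3.
u2 lacks atom p3, so u2 does not force p3.

No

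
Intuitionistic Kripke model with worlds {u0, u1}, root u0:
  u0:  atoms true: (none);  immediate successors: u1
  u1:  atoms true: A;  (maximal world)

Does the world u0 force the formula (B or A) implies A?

u0 forces (B or A) implies A: every world accessible from u0 that forces B or A (namely u1) also forces A.

Yes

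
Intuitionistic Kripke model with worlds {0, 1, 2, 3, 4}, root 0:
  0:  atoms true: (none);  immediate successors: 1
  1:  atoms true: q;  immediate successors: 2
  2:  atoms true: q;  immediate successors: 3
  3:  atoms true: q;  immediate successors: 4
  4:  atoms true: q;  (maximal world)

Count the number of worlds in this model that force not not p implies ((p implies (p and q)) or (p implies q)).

5

0: forces it.
1: forces it.
2: forces it.
3: forces it.
4: forces it.
Worlds forcing the formula: {0, 1, 2, 3, 4}.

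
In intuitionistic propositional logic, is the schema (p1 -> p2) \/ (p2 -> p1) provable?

No

This is the Gödel–Dummett linearity axiom, which is not intuitionistically valid.
A Kripke countermodel: worlds s0, s1, s2; order generated by s0 <= s1, s0 <= s2; atoms true at each world — s0:{}; s1:{p1}; s2:{p2}.
s0 ||-/- (p1 -> p2) \/ (p2 -> p1): neither disjunct is forced at s0.
s0 ||-/- p1 -> p2: at the accessible world s1, s1 ||- p1 but s1 ||-/- p2.
s1 lacks atom p2, so s1 ||-/- p2.
So the root s0 does not force the formula.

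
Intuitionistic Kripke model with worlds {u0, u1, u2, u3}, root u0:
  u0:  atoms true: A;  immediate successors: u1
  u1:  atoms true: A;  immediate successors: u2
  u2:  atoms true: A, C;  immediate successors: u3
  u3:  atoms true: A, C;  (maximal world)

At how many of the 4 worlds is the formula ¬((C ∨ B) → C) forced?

0

u0: does not force it — u0 ⊮ ¬((C ∨ B) → C) since u0 is accessible from u0 and u0 ⊩ (C ∨ B) → C.
u1: does not force it — u1 ⊮ ¬((C ∨ B) → C) since u1 is accessible from u1 and u1 ⊩ (C ∨ B) → C.
u2: does not force it.
u3: does not force it.
Worlds forcing the formula: { }.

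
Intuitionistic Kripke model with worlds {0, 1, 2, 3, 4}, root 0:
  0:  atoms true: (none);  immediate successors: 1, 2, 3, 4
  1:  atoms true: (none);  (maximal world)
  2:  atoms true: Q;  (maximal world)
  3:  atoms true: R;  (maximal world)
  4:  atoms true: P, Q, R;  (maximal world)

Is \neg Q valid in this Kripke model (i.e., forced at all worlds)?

Not every world: 0 \nVdash \neg Q.
0 \nVdash \neg Q since 2 is accessible from 0 and 2 \Vdash Q.

No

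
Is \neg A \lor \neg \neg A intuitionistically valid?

This is the weak law of excluded middle, which is not intuitionistically valid.
A Kripke countermodel: worlds u0, u1, u2; order generated by u0 \le u1, u0 \le u2; atoms true at each world — u0:{}; u1:{A}; u2:{}.
u0 \nVdash \neg A \lor \neg \neg A: neither disjunct is forced at u0.
u0 \nVdash \neg A since u1 is accessible from u0 and u1 \Vdash A.
So the root u0 does not force the formula.

No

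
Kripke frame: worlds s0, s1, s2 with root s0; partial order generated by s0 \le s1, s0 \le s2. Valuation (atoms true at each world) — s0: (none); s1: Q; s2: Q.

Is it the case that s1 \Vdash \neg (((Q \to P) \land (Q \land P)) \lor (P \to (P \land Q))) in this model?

No

s1 \nVdash \neg (((Q \to P) \land (Q \land P)) \lor (P \to (P \land Q))) since s1 is accessible from s1 and s1 \Vdash ((Q \to P) \land (Q \land P)) \lor (P \to (P \land Q)).
s1 \Vdash ((Q \to P) \land (Q \land P)) \lor (P \to (P \land Q)) via the disjunct P \to (P \land Q).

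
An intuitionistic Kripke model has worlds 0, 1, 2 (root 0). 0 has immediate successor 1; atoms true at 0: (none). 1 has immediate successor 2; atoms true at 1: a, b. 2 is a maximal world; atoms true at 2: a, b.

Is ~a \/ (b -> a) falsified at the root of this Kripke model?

0 ||- ~a \/ (b -> a) via the disjunct b -> a.
So the root 0 forces ~a \/ (b -> a); the model is not a countermodel.

No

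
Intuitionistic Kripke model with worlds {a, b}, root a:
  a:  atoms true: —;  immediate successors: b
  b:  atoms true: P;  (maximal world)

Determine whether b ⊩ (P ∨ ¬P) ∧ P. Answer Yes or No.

Yes

b ⊩ (P ∨ ¬P) ∧ P since b forces both conjuncts.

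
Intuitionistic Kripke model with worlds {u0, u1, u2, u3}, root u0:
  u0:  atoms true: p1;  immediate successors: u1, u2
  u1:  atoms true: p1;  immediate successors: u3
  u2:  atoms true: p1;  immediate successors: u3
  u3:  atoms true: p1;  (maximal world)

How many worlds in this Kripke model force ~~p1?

u0: forces it.
u1: forces it.
u2: forces it.
u3: forces it.
Worlds forcing the formula: {u0, u1, u2, u3}.

4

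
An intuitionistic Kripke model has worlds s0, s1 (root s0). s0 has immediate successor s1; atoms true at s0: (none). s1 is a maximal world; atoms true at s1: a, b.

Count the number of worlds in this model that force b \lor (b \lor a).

s0: does not force it — s0 \nVdash b \lor (b \lor a): neither disjunct is forced at s0.
s1: forces it.
Worlds forcing the formula: {s1}.

1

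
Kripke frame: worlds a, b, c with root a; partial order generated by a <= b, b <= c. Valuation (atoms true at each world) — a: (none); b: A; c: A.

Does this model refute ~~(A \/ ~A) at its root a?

No

a ||- ~~(A \/ ~A): no world accessible from a forces ~(A \/ ~A).
So the root a forces ~~(A \/ ~A); the model is not a countermodel.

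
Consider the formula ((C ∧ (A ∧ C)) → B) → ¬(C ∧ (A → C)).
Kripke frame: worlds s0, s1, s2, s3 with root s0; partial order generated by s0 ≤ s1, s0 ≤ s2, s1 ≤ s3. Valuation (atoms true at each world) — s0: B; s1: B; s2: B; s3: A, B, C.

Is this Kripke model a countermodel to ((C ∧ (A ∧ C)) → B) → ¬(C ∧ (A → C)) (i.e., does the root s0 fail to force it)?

s0 ⊮ ((C ∧ (A ∧ C)) → B) → ¬(C ∧ (A → C)): already at s0 itself, s0 ⊩ (C ∧ (A ∧ C)) → B but s0 ⊮ ¬(C ∧ (A → C)).
s0 ⊮ ¬(C ∧ (A → C)) since s3 is accessible from s0 and s3 ⊩ C ∧ (A → C).
s3 ⊩ C ∧ (A → C) since s3 forces both conjuncts.
So the root s0 does not force ((C ∧ (A ∧ C)) → B) → ¬(C ∧ (A → C)); the model is a countermodel.

Yes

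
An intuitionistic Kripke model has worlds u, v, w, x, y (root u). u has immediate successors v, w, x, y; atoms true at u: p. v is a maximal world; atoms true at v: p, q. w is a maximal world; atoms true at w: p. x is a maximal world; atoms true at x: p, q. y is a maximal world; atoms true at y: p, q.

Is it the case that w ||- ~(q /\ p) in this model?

Yes

w ||- ~(q /\ p): no world accessible from w forces q /\ p.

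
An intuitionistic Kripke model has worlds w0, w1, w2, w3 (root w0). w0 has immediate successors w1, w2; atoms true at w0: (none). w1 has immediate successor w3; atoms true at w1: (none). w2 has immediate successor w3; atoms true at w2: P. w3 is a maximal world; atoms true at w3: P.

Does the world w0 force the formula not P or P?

w0 does not force not P or P: neither disjunct is forced at w0.
w0 does not force not P since w2 is accessible from w0 and w2 forces P.

No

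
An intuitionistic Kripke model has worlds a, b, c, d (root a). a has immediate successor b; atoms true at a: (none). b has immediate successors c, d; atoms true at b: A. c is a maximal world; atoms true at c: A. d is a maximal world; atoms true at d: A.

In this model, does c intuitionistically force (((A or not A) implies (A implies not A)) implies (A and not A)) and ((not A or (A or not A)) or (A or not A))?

Yes

c forces (((A or not A) implies (A implies not A)) implies (A and not A)) and ((not A or (A or not A)) or (A or not A)) since c forces both conjuncts.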